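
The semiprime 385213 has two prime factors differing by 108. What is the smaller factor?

569

Since p = q + 108, we have 385213 = q(q + 108), so q² + 108q − 385213 = 0.
Discriminant: 108² + 4·385213 = 11664 + 1540852 = 1552516; √1552516 = 1246.
q = (−108 + 1246)/2 = 569, and p = q + 108 = 677.
Check: 569 · 677 = 385213.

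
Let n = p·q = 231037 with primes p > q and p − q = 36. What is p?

499

Since p = q + 36, we have 231037 = q(q + 36), so q² + 36q − 231037 = 0.
Discriminant: 36² + 4·231037 = 1296 + 924148 = 925444; √925444 = 962.
q = (−36 + 962)/2 = 463, and p = q + 36 = 499.
Check: 463 · 499 = 231037.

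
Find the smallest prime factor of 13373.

13373 is odd.
Digit sum 17, not divisible by 3.
Ends in 3: not divisible by 5.
7: 13373 = 7·1910 + 3
11: 13373 = 11·1215 + 8
13: 13373 = 13·1028 + 9
17: 13373 = 17·786 + 11
19: 13373 = 19·703 + 16
23: 13373 = 23·581 + 10
29: 13373 = 29·461 + 4
31: 13373 = 31·431 + 12
37: 13373 = 37·361 + 16
41: 13373 = 41·326 + 7
43: 13373 = 43·311

43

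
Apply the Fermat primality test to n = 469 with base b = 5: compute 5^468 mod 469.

5^1 ≡ 5 (mod 469)
5^2 ≡ 5^2 = 25 ≡ 25 (mod 469)
5^4 ≡ 25^2 = 625 ≡ 156 (mod 469)
5^8 ≡ 156^2 = 24336 ≡ 417 (mod 469)
5^16 ≡ 417^2 = 173889 ≡ 359 (mod 469)
5^32 ≡ 359^2 = 128881 ≡ 375 (mod 469)
5^64 ≡ 375^2 = 140625 ≡ 394 (mod 469)
5^128 ≡ 394^2 = 155236 ≡ 466 (mod 469)
5^256 ≡ 466^2 = 217156 ≡ 9 (mod 469)
468 = 256 + 128 + 64 + 16 + 4 in binary powers of 2.
So 5^468 ≡ 9 · 466 · 394 · 359 · 156 ≡ 148 (mod 469).
Since 148 ≠ 1, base 5 is a Fermat witness: 469 is composite.

148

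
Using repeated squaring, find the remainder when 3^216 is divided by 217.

78

3^1 ≡ 3 (mod 217)
3^2 ≡ 3^2 = 9 ≡ 9 (mod 217)
3^4 ≡ 9^2 = 81 ≡ 81 (mod 217)
3^8 ≡ 81^2 = 6561 ≡ 51 (mod 217)
3^16 ≡ 51^2 = 2601 ≡ 214 (mod 217)
3^32 ≡ 214^2 = 45796 ≡ 9 (mod 217)
3^64 ≡ 9^2 = 81 ≡ 81 (mod 217)
3^128 ≡ 81^2 = 6561 ≡ 51 (mod 217)
216 = 128 + 64 + 16 + 8 in binary powers of 2.
So 3^216 ≡ 51 · 81 · 214 · 51 ≡ 78 (mod 217).
Since 78 ≠ 1, base 3 is a Fermat witness: 217 is composite.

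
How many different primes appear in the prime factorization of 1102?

1102 = 2 · 551
551 = 19 · 29
1102 = 2 · 19 · 29, which has 3 distinct prime factors.

3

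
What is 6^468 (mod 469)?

225

6^1 ≡ 6 (mod 469)
6^2 ≡ 6^2 = 36 ≡ 36 (mod 469)
6^4 ≡ 36^2 = 1296 ≡ 358 (mod 469)
6^8 ≡ 358^2 = 128164 ≡ 127 (mod 469)
6^16 ≡ 127^2 = 16129 ≡ 183 (mod 469)
6^32 ≡ 183^2 = 33489 ≡ 190 (mod 469)
6^64 ≡ 190^2 = 36100 ≡ 456 (mod 469)
6^128 ≡ 456^2 = 207936 ≡ 169 (mod 469)
6^256 ≡ 169^2 = 28561 ≡ 421 (mod 469)
468 = 256 + 128 + 64 + 16 + 4 in binary powers of 2.
So 6^468 ≡ 421 · 169 · 456 · 183 · 358 ≡ 225 (mod 469).
Since 225 ≠ 1, base 6 is a Fermat witness: 469 is composite.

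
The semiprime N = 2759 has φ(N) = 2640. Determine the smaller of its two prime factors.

φ(n) = (p−1)(q−1) = n − (p+q) + 1, so p + q = 2759 − 2640 + 1 = 120.
p and q are the roots of t² − 120t + 2759 = 0.
Discriminant: 120² − 4·2759 = 14400 − 11036 = 3364; √3364 = 58.
q = (120 − 58)/2 = 31, p = (120 + 58)/2 = 89.
Check: 31 · 89 = 2759.

31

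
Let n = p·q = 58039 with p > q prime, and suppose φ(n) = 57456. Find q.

φ(n) = (p−1)(q−1) = n − (p+q) + 1, so p + q = 58039 − 57456 + 1 = 584.
p and q are the roots of t² − 584t + 58039 = 0.
Discriminant: 584² − 4·58039 = 341056 − 232156 = 108900; √108900 = 330.
q = (584 − 330)/2 = 127, p = (584 + 330)/2 = 457.
Check: 127 · 457 = 58039.

127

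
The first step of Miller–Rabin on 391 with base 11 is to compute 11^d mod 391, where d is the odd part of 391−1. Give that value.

107

391 − 1 = 390 = 2^1 · 195, so d = 195.
11^1 ≡ 11 (mod 391)
11^2 ≡ 11^2 = 121 ≡ 121 (mod 391)
11^4 ≡ 121^2 = 14641 ≡ 174 (mod 391)
11^8 ≡ 174^2 = 30276 ≡ 169 (mod 391)
11^16 ≡ 169^2 = 28561 ≡ 18 (mod 391)
11^32 ≡ 18^2 = 324 ≡ 324 (mod 391)
11^64 ≡ 324^2 = 104976 ≡ 188 (mod 391)
11^128 ≡ 188^2 = 35344 ≡ 154 (mod 391)
195 = 128 + 64 + 2 + 1 in binary powers of 2.
So 11^195 ≡ 154 · 188 · 121 · 11 ≡ 107 (mod 391).
Squaring chain: 107; never reaches −1, so base 11 is a Miller–Rabin witness that 391 is composite.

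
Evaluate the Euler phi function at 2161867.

2111400

Factor: 2161867 = 103 · 139 · 151.
φ(2161867) = (103−1) · (139−1) · (151−1) = 102 · 138 · 150 = 2111400.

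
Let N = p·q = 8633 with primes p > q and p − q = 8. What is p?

97

Since p = q + 8, we have 8633 = q(q + 8), so q² + 8q − 8633 = 0.
Discriminant: 8² + 4·8633 = 64 + 34532 = 34596; √34596 = 186.
q = (−8 + 186)/2 = 89, and p = q + 8 = 97.
Check: 89 · 97 = 8633.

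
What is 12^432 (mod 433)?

12^1 ≡ 12 (mod 433)
12^2 ≡ 12^2 = 144 ≡ 144 (mod 433)
12^4 ≡ 144^2 = 20736 ≡ 385 (mod 433)
12^8 ≡ 385^2 = 148225 ≡ 139 (mod 433)
12^16 ≡ 139^2 = 19321 ≡ 269 (mod 433)
12^32 ≡ 269^2 = 72361 ≡ 50 (mod 433)
12^64 ≡ 50^2 = 2500 ≡ 335 (mod 433)
12^128 ≡ 335^2 = 112225 ≡ 78 (mod 433)
12^256 ≡ 78^2 = 6084 ≡ 22 (mod 433)
432 = 256 + 128 + 32 + 16 in binary powers of 2.
So 12^432 ≡ 22 · 78 · 50 · 269 ≡ 1 (mod 433).
Since the result is 1, base 12 gives no evidence that 433 is composite.

1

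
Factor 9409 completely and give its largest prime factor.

9409 = 97 · 97
97 = 97 · 1
So 9409 = 97^2; the largest prime factor is 97.

97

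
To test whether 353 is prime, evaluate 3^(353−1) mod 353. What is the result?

1

3^1 ≡ 3 (mod 353)
3^2 ≡ 3^2 = 9 ≡ 9 (mod 353)
3^4 ≡ 9^2 = 81 ≡ 81 (mod 353)
3^8 ≡ 81^2 = 6561 ≡ 207 (mod 353)
3^16 ≡ 207^2 = 42849 ≡ 136 (mod 353)
3^32 ≡ 136^2 = 18496 ≡ 140 (mod 353)
3^64 ≡ 140^2 = 19600 ≡ 185 (mod 353)
3^128 ≡ 185^2 = 34225 ≡ 337 (mod 353)
3^256 ≡ 337^2 = 113569 ≡ 256 (mod 353)
352 = 256 + 64 + 32 in binary powers of 2.
So 3^352 ≡ 256 · 185 · 140 ≡ 1 (mod 353).
Since the result is 1, base 3 gives no evidence that 353 is composite.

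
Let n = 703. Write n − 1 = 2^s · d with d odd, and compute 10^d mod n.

75

703 − 1 = 702 = 2^1 · 351, so d = 351.
10^1 ≡ 10 (mod 703)
10^2 ≡ 10^2 = 100 ≡ 100 (mod 703)
10^4 ≡ 100^2 = 10000 ≡ 158 (mod 703)
10^8 ≡ 158^2 = 24964 ≡ 359 (mod 703)
10^16 ≡ 359^2 = 128881 ≡ 232 (mod 703)
10^32 ≡ 232^2 = 53824 ≡ 396 (mod 703)
10^64 ≡ 396^2 = 156816 ≡ 47 (mod 703)
10^128 ≡ 47^2 = 2209 ≡ 100 (mod 703)
10^256 ≡ 100^2 = 10000 ≡ 158 (mod 703)
351 = 256 + 64 + 16 + 8 + 4 + 2 + 1 in binary powers of 2.
So 10^351 ≡ 158 · 47 · 232 · 359 · 158 · 100 · 10 ≡ 75 (mod 703).
Squaring chain: 75; never reaches −1, so base 10 is a Miller–Rabin witness that 703 is composite.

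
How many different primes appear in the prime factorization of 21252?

21252 = 2^2 · 5313
5313 = 3 · 1771
1771 = 7 · 253
253 = 11 · 23
21252 = 2^2 · 3 · 7 · 11 · 23, which has 5 distinct prime factors.

5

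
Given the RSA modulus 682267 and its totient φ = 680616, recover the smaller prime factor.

φ(n) = (p−1)(q−1) = n − (p+q) + 1, so p + q = 682267 − 680616 + 1 = 1652.
p and q are the roots of t² − 1652t + 682267 = 0.
Discriminant: 1652² − 4·682267 = 2729104 − 2729068 = 36; √36 = 6.
q = (1652 − 6)/2 = 823, p = (1652 + 6)/2 = 829.
Check: 823 · 829 = 682267.

823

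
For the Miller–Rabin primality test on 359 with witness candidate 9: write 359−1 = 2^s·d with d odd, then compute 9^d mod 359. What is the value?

359 − 1 = 358 = 2^1 · 179, so d = 179.
9^1 ≡ 9 (mod 359)
9^2 ≡ 9^2 = 81 ≡ 81 (mod 359)
9^4 ≡ 81^2 = 6561 ≡ 99 (mod 359)
9^8 ≡ 99^2 = 9801 ≡ 108 (mod 359)
9^16 ≡ 108^2 = 11664 ≡ 176 (mod 359)
9^32 ≡ 176^2 = 30976 ≡ 102 (mod 359)
9^64 ≡ 102^2 = 10404 ≡ 352 (mod 359)
9^128 ≡ 352^2 = 123904 ≡ 49 (mod 359)
179 = 128 + 32 + 16 + 2 + 1 in binary powers of 2.
So 9^179 ≡ 49 · 102 · 176 · 81 · 9 ≡ 1 (mod 359).
Since 9^d ≡ 1 (mod 359), base 9 does not prove 359 composite.

1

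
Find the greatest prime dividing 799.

799 = 17 · 47
47 is prime.
So 799 = 17 · 47; the largest prime factor is 47.

47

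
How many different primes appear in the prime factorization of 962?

3

962 = 2 · 481
481 = 13 · 37
962 = 2 · 13 · 37, which has 3 distinct prime factors.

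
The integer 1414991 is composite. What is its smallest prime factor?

1414991 is odd.
Digit sum 29, not divisible by 3.
Ends in 1: not divisible by 5.
7: 1414991 = 7·202141 + 4
11: 1414991 = 11·128635 + 6
13: 1414991 = 13·108845 + 6
17: 1414991 = 17·83234 + 13
19: 1414991 = 19·74473 + 4
23: 1414991 = 23·61521 + 8
29: 1414991 = 29·48792 + 23
31: 1414991 = 31·45644 + 27
37: 1414991 = 37·38243

37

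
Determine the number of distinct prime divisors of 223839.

223839 = 3^2 · 24871
24871 = 7 · 3553
3553 = 11 · 323
323 = 17 · 19
223839 = 3^2 · 7 · 11 · 17 · 19, which has 5 distinct prime factors.

5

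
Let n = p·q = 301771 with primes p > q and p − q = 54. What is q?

523

Since p = q + 54, we have 301771 = q(q + 54), so q² + 54q − 301771 = 0.
Discriminant: 54² + 4·301771 = 2916 + 1207084 = 1210000; √1210000 = 1100.
q = (−54 + 1100)/2 = 523, and p = q + 54 = 577.
Check: 523 · 577 = 301771.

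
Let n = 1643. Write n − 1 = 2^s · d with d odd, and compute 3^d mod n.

1643 − 1 = 1642 = 2^1 · 821, so d = 821.
3^1 ≡ 3 (mod 1643)
3^2 ≡ 3^2 = 9 ≡ 9 (mod 1643)
3^4 ≡ 9^2 = 81 ≡ 81 (mod 1643)
3^8 ≡ 81^2 = 6561 ≡ 1632 (mod 1643)
3^16 ≡ 1632^2 = 2663424 ≡ 121 (mod 1643)
3^32 ≡ 121^2 = 14641 ≡ 1497 (mod 1643)
3^64 ≡ 1497^2 = 2241009 ≡ 1600 (mod 1643)
3^128 ≡ 1600^2 = 2560000 ≡ 206 (mod 1643)
3^256 ≡ 206^2 = 42436 ≡ 1361 (mod 1643)
3^512 ≡ 1361^2 = 1852321 ≡ 660 (mod 1643)
821 = 512 + 256 + 32 + 16 + 4 + 1 in binary powers of 2.
So 3^821 ≡ 660 · 1361 · 1497 · 121 · 81 · 3 ≡ 1532 (mod 1643).
Squaring chain: 1532; never reaches −1, so base 3 is a Miller–Rabin witness that 1643 is composite.

1532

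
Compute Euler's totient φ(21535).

16704

Factor: 21535 = 5 · 59 · 73.
φ(21535) = (5−1) · (59−1) · (73−1) = 4 · 58 · 72 = 16704.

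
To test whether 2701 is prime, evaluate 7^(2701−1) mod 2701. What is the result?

2554

7^1 ≡ 7 (mod 2701)
7^2 ≡ 7^2 = 49 ≡ 49 (mod 2701)
7^4 ≡ 49^2 = 2401 ≡ 2401 (mod 2701)
7^8 ≡ 2401^2 = 5764801 ≡ 867 (mod 2701)
7^16 ≡ 867^2 = 751689 ≡ 811 (mod 2701)
7^32 ≡ 811^2 = 657721 ≡ 1378 (mod 2701)
7^64 ≡ 1378^2 = 1898884 ≡ 81 (mod 2701)
7^128 ≡ 81^2 = 6561 ≡ 1159 (mod 2701)
7^256 ≡ 1159^2 = 1343281 ≡ 884 (mod 2701)
7^512 ≡ 884^2 = 781456 ≡ 867 (mod 2701)
7^1024 ≡ 867^2 = 751689 ≡ 811 (mod 2701)
7^2048 ≡ 811^2 = 657721 ≡ 1378 (mod 2701)
2700 = 2048 + 512 + 128 + 8 + 4 in binary powers of 2.
So 7^2700 ≡ 1378 · 867 · 1159 · 867 · 2401 ≡ 2554 (mod 2701).
Since 2554 ≠ 1, base 7 is a Fermat witness: 2701 is composite.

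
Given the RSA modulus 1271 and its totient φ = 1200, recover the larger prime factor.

φ(n) = (p−1)(q−1) = n − (p+q) + 1, so p + q = 1271 − 1200 + 1 = 72.
p and q are the roots of t² − 72t + 1271 = 0.
Discriminant: 72² − 4·1271 = 5184 − 5084 = 100; √100 = 10.
q = (72 − 10)/2 = 31, p = (72 + 10)/2 = 41.
Check: 31 · 41 = 1271.

41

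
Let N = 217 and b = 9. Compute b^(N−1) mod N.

9^1 ≡ 9 (mod 217)
9^2 ≡ 9^2 = 81 ≡ 81 (mod 217)
9^4 ≡ 81^2 = 6561 ≡ 51 (mod 217)
9^8 ≡ 51^2 = 2601 ≡ 214 (mod 217)
9^16 ≡ 214^2 = 45796 ≡ 9 (mod 217)
9^32 ≡ 9^2 = 81 ≡ 81 (mod 217)
9^64 ≡ 81^2 = 6561 ≡ 51 (mod 217)
9^128 ≡ 51^2 = 2601 ≡ 214 (mod 217)
216 = 128 + 64 + 16 + 8 in binary powers of 2.
So 9^216 ≡ 214 · 51 · 9 · 214 ≡ 8 (mod 217).
Since 8 ≠ 1, base 9 is a Fermat witness: 217 is composite.

8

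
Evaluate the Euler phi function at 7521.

4752

Factor: 7521 = 3 · 23 · 109.
φ(7521) = (3−1) · (23−1) · (109−1) = 2 · 22 · 108 = 4752.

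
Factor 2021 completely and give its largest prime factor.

2021 = 43 · 47
47 is prime.
So 2021 = 43 · 47; the largest prime factor is 47.

47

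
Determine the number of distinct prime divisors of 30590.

30590 = 2 · 15295
15295 = 5 · 3059
3059 = 7 · 437
437 = 19 · 23
30590 = 2 · 5 · 7 · 19 · 23, which has 5 distinct prime factors.

5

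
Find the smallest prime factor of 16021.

37

16021 is odd.
Digit sum 10, not divisible by 3.
Ends in 1: not divisible by 5.
7: 16021 = 7·2288 + 5
11: 16021 = 11·1456 + 5
13: 16021 = 13·1232 + 5
17: 16021 = 17·942 + 7
19: 16021 = 19·843 + 4
23: 16021 = 23·696 + 13
29: 16021 = 29·552 + 13
31: 16021 = 31·516 + 25
37: 16021 = 37·433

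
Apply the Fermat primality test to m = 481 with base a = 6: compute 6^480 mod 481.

1

6^1 ≡ 6 (mod 481)
6^2 ≡ 6^2 = 36 ≡ 36 (mod 481)
6^4 ≡ 36^2 = 1296 ≡ 334 (mod 481)
6^8 ≡ 334^2 = 111556 ≡ 445 (mod 481)
6^16 ≡ 445^2 = 198025 ≡ 334 (mod 481)
6^32 ≡ 334^2 = 111556 ≡ 445 (mod 481)
6^64 ≡ 445^2 = 198025 ≡ 334 (mod 481)
6^128 ≡ 334^2 = 111556 ≡ 445 (mod 481)
6^256 ≡ 445^2 = 198025 ≡ 334 (mod 481)
480 = 256 + 128 + 64 + 32 in binary powers of 2.
So 6^480 ≡ 334 · 445 · 334 · 445 ≡ 1 (mod 481).
Since the result is 1, base 6 gives no evidence that 481 is composite.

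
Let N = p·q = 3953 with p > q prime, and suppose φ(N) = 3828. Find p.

φ(n) = (p−1)(q−1) = n − (p+q) + 1, so p + q = 3953 − 3828 + 1 = 126.
p and q are the roots of t² − 126t + 3953 = 0.
Discriminant: 126² − 4·3953 = 15876 − 15812 = 64; √64 = 8.
q = (126 − 8)/2 = 59, p = (126 + 8)/2 = 67.
Check: 59 · 67 = 3953.

67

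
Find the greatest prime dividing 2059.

2059 = 29 · 71
71 is prime.
So 2059 = 29 · 71; the largest prime factor is 71.

71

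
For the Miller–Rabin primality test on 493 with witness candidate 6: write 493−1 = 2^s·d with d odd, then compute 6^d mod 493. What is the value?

493 − 1 = 492 = 2^2 · 123, so d = 123.
6^1 ≡ 6 (mod 493)
6^2 ≡ 6^2 = 36 ≡ 36 (mod 493)
6^4 ≡ 36^2 = 1296 ≡ 310 (mod 493)
6^8 ≡ 310^2 = 96100 ≡ 458 (mod 493)
6^16 ≡ 458^2 = 209764 ≡ 239 (mod 493)
6^32 ≡ 239^2 = 57121 ≡ 426 (mod 493)
6^64 ≡ 426^2 = 181476 ≡ 52 (mod 493)
123 = 64 + 32 + 16 + 8 + 2 + 1 in binary powers of 2.
So 6^123 ≡ 52 · 426 · 239 · 458 · 36 · 6 ≡ 328 (mod 493).
Squaring chain: 328 → 110; never reaches −1, so base 6 is a Miller–Rabin witness that 493 is composite.

328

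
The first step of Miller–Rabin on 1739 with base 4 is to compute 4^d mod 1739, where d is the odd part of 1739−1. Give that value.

1739 − 1 = 1738 = 2^1 · 869, so d = 869.
4^1 ≡ 4 (mod 1739)
4^2 ≡ 4^2 = 16 ≡ 16 (mod 1739)
4^4 ≡ 16^2 = 256 ≡ 256 (mod 1739)
4^8 ≡ 256^2 = 65536 ≡ 1193 (mod 1739)
4^16 ≡ 1193^2 = 1423249 ≡ 747 (mod 1739)
4^32 ≡ 747^2 = 558009 ≡ 1529 (mod 1739)
4^64 ≡ 1529^2 = 2337841 ≡ 625 (mod 1739)
4^128 ≡ 625^2 = 390625 ≡ 1089 (mod 1739)
4^256 ≡ 1089^2 = 1185921 ≡ 1662 (mod 1739)
4^512 ≡ 1662^2 = 2762244 ≡ 712 (mod 1739)
869 = 512 + 256 + 64 + 32 + 4 + 1 in binary powers of 2.
So 4^869 ≡ 712 · 1662 · 625 · 1529 · 256 · 4 ≡ 1283 (mod 1739).
Squaring chain: 1283; never reaches −1, so base 4 is a Miller–Rabin witness that 1739 is composite.

1283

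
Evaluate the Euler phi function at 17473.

Factor: 17473 = 101 · 173.
φ(17473) = (101−1) · (173−1) = 100 · 172 = 17200.

17200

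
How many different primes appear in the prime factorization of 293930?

6

293930 = 2 · 146965
146965 = 5 · 29393
29393 = 7 · 4199
4199 = 13 · 323
323 = 17 · 19
293930 = 2 · 5 · 7 · 13 · 17 · 19, which has 6 distinct prime factors.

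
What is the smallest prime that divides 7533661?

7533661 is odd.
Digit sum 31, not divisible by 3.
Ends in 1: not divisible by 5.
7: 7533661 = 7·1076237 + 2
11: 7533661 = 11·684878 + 3
13: 7533661 = 13·579512 + 5
17: 7533661 = 17·443156 + 9
19: 7533661 = 19·396508 + 9
23: 7533661 = 23·327550 + 11
29: 7533661 = 29·259781 + 12
31: 7533661 = 31·243021 + 10
37: 7533661 = 37·203612 + 17
41: 7533661 = 41·183747 + 34
43: 7533661 = 43·175201 + 18
47: 7533661 = 47·160290 + 31
53: 7533661 = 53·142144 + 29
59: 7533661 = 59·127689 + 10
61: 7533661 = 61·123502 + 39
67: 7533661 = 67·112442 + 47
71: 7533661 = 71·106107 + 64
73: 7533661 = 73·103200 + 61
79: 7533661 = 79·95362 + 63
83: 7533661 = 83·90767

83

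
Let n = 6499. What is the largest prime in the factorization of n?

6499 = 67 · 97
97 is prime.
So 6499 = 67 · 97; the largest prime factor is 97.

97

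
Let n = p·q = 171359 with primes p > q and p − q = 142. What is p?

Since p = q + 142, we have 171359 = q(q + 142), so q² + 142q − 171359 = 0.
Discriminant: 142² + 4·171359 = 20164 + 685436 = 705600; √705600 = 840.
q = (−142 + 840)/2 = 349, and p = q + 142 = 491.
Check: 349 · 491 = 171359.

491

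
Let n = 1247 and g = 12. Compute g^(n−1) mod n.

12^1 ≡ 12 (mod 1247)
12^2 ≡ 12^2 = 144 ≡ 144 (mod 1247)
12^4 ≡ 144^2 = 20736 ≡ 784 (mod 1247)
12^8 ≡ 784^2 = 614656 ≡ 1132 (mod 1247)
12^16 ≡ 1132^2 = 1281424 ≡ 755 (mod 1247)
12^32 ≡ 755^2 = 570025 ≡ 146 (mod 1247)
12^64 ≡ 146^2 = 21316 ≡ 117 (mod 1247)
12^128 ≡ 117^2 = 13689 ≡ 1219 (mod 1247)
12^256 ≡ 1219^2 = 1485961 ≡ 784 (mod 1247)
12^512 ≡ 784^2 = 614656 ≡ 1132 (mod 1247)
12^1024 ≡ 1132^2 = 1281424 ≡ 755 (mod 1247)
1246 = 1024 + 128 + 64 + 16 + 8 + 4 + 2 in binary powers of 2.
So 12^1246 ≡ 755 · 1219 · 117 · 755 · 1132 · 784 · 144 ≡ 608 (mod 1247).
Since 608 ≠ 1, base 12 is a Fermat witness: 1247 is composite.

608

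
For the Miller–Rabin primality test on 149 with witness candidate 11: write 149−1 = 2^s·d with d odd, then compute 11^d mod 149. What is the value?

149 − 1 = 148 = 2^2 · 37, so d = 37.
11^1 ≡ 11 (mod 149)
11^2 ≡ 11^2 = 121 ≡ 121 (mod 149)
11^4 ≡ 121^2 = 14641 ≡ 39 (mod 149)
11^8 ≡ 39^2 = 1521 ≡ 31 (mod 149)
11^16 ≡ 31^2 = 961 ≡ 67 (mod 149)
11^32 ≡ 67^2 = 4489 ≡ 19 (mod 149)
37 = 32 + 4 + 1 in binary powers of 2.
So 11^37 ≡ 19 · 39 · 11 ≡ 105 (mod 149).
Squaring chain: 105 → 148; reaches −1, so base 11 does not prove 149 composite.

105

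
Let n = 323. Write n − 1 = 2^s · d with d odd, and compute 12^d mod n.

46

323 − 1 = 322 = 2^1 · 161, so d = 161.
12^1 ≡ 12 (mod 323)
12^2 ≡ 12^2 = 144 ≡ 144 (mod 323)
12^4 ≡ 144^2 = 20736 ≡ 64 (mod 323)
12^8 ≡ 64^2 = 4096 ≡ 220 (mod 323)
12^16 ≡ 220^2 = 48400 ≡ 273 (mod 323)
12^32 ≡ 273^2 = 74529 ≡ 239 (mod 323)
12^64 ≡ 239^2 = 57121 ≡ 273 (mod 323)
12^128 ≡ 273^2 = 74529 ≡ 239 (mod 323)
161 = 128 + 32 + 1 in binary powers of 2.
So 12^161 ≡ 239 · 239 · 12 ≡ 46 (mod 323).
Squaring chain: 46; never reaches −1, so base 12 is a Miller–Rabin witness that 323 is composite.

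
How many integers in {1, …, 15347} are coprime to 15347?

Factor: 15347 = 103 · 149.
φ(15347) = (103−1) · (149−1) = 102 · 148 = 15096.

15096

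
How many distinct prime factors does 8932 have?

4

8932 = 2^2 · 2233
2233 = 7 · 319
319 = 11 · 29
8932 = 2^2 · 7 · 11 · 29, which has 4 distinct prime factors.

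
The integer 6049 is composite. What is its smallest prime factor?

6049 is odd.
Digit sum 19, not divisible by 3.
Ends in 9: not divisible by 5.
7: 6049 = 7·864 + 1
11: 6049 = 11·549 + 10
13: 6049 = 13·465 + 4
17: 6049 = 17·355 + 14
19: 6049 = 19·318 + 7
23: 6049 = 23·263

23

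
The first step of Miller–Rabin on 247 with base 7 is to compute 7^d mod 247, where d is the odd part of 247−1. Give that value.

96

247 − 1 = 246 = 2^1 · 123, so d = 123.
7^1 ≡ 7 (mod 247)
7^2 ≡ 7^2 = 49 ≡ 49 (mod 247)
7^4 ≡ 49^2 = 2401 ≡ 178 (mod 247)
7^8 ≡ 178^2 = 31684 ≡ 68 (mod 247)
7^16 ≡ 68^2 = 4624 ≡ 178 (mod 247)
7^32 ≡ 178^2 = 31684 ≡ 68 (mod 247)
7^64 ≡ 68^2 = 4624 ≡ 178 (mod 247)
123 = 64 + 32 + 16 + 8 + 2 + 1 in binary powers of 2.
So 7^123 ≡ 178 · 68 · 178 · 68 · 49 · 7 ≡ 96 (mod 247).
Squaring chain: 96; never reaches −1, so base 7 is a Miller–Rabin witness that 247 is composite.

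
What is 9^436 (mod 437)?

234

9^1 ≡ 9 (mod 437)
9^2 ≡ 9^2 = 81 ≡ 81 (mod 437)
9^4 ≡ 81^2 = 6561 ≡ 6 (mod 437)
9^8 ≡ 6^2 = 36 ≡ 36 (mod 437)
9^16 ≡ 36^2 = 1296 ≡ 422 (mod 437)
9^32 ≡ 422^2 = 178084 ≡ 225 (mod 437)
9^64 ≡ 225^2 = 50625 ≡ 370 (mod 437)
9^128 ≡ 370^2 = 136900 ≡ 119 (mod 437)
9^256 ≡ 119^2 = 14161 ≡ 177 (mod 437)
436 = 256 + 128 + 32 + 16 + 4 in binary powers of 2.
So 9^436 ≡ 177 · 119 · 225 · 422 · 6 ≡ 234 (mod 437).
Since 234 ≠ 1, base 9 is a Fermat witness: 437 is composite.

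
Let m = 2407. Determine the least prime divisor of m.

29

2407 is odd.
Digit sum 13, not divisible by 3.
Ends in 7: not divisible by 5.
7: 2407 = 7·343 + 6
11: 2407 = 11·218 + 9
13: 2407 = 13·185 + 2
17: 2407 = 17·141 + 10
19: 2407 = 19·126 + 13
23: 2407 = 23·104 + 15
29: 2407 = 29·83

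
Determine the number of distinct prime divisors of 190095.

190095 = 3 · 63365
63365 = 5 · 12673
12673 = 19 · 667
667 = 23 · 29
190095 = 3 · 5 · 19 · 23 · 29, which has 5 distinct prime factors.

5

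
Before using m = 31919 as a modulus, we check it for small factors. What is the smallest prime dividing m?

59

31919 is odd.
Digit sum 23, not divisible by 3.
Ends in 9: not divisible by 5.
7: 31919 = 7·4559 + 6
11: 31919 = 11·2901 + 8
13: 31919 = 13·2455 + 4
17: 31919 = 17·1877 + 10
19: 31919 = 19·1679 + 18
23: 31919 = 23·1387 + 18
29: 31919 = 29·1100 + 19
31: 31919 = 31·1029 + 20
37: 31919 = 37·862 + 25
41: 31919 = 41·778 + 21
43: 31919 = 43·742 + 13
47: 31919 = 47·679 + 6
53: 31919 = 53·602 + 13
59: 31919 = 59·541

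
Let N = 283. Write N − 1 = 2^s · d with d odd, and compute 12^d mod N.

282

283 − 1 = 282 = 2^1 · 141, so d = 141.
12^1 ≡ 12 (mod 283)
12^2 ≡ 12^2 = 144 ≡ 144 (mod 283)
12^4 ≡ 144^2 = 20736 ≡ 77 (mod 283)
12^8 ≡ 77^2 = 5929 ≡ 269 (mod 283)
12^16 ≡ 269^2 = 72361 ≡ 196 (mod 283)
12^32 ≡ 196^2 = 38416 ≡ 211 (mod 283)
12^64 ≡ 211^2 = 44521 ≡ 90 (mod 283)
12^128 ≡ 90^2 = 8100 ≡ 176 (mod 283)
141 = 128 + 8 + 4 + 1 in binary powers of 2.
So 12^141 ≡ 176 · 269 · 77 · 12 ≡ 282 (mod 283).
Since 12^d ≡ 282 (mod 283), base 12 does not prove 283 composite.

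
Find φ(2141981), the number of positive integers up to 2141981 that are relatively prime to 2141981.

Factor: 2141981 = 83 · 131 · 197.
φ(2141981) = (83−1) · (131−1) · (197−1) = 82 · 130 · 196 = 2089360.

2089360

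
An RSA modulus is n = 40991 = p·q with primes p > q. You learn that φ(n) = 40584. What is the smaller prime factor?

179

φ(n) = (p−1)(q−1) = n − (p+q) + 1, so p + q = 40991 − 40584 + 1 = 408.
p and q are the roots of t² − 408t + 40991 = 0.
Discriminant: 408² − 4·40991 = 166464 − 163964 = 2500; √2500 = 50.
q = (408 − 50)/2 = 179, p = (408 + 50)/2 = 229.
Check: 179 · 229 = 40991.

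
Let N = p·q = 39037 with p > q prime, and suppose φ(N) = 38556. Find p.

φ(n) = (p−1)(q−1) = n − (p+q) + 1, so p + q = 39037 − 38556 + 1 = 482.
p and q are the roots of t² − 482t + 39037 = 0.
Discriminant: 482² − 4·39037 = 232324 − 156148 = 76176; √76176 = 276.
q = (482 − 276)/2 = 103, p = (482 + 276)/2 = 379.
Check: 103 · 379 = 39037.

379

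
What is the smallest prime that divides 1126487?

59

1126487 is odd.
Digit sum 29, not divisible by 3.
Ends in 7: not divisible by 5.
7: 1126487 = 7·160926 + 5
11: 1126487 = 11·102407 + 10
13: 1126487 = 13·86652 + 11
17: 1126487 = 17·66263 + 16
19: 1126487 = 19·59288 + 15
23: 1126487 = 23·48977 + 16
29: 1126487 = 29·38844 + 11
31: 1126487 = 31·36338 + 9
37: 1126487 = 37·30445 + 22
41: 1126487 = 41·27475 + 12
43: 1126487 = 43·26197 + 16
47: 1126487 = 47·23967 + 38
53: 1126487 = 53·21254 + 25
59: 1126487 = 59·19093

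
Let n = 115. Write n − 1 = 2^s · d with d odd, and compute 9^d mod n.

104

115 − 1 = 114 = 2^1 · 57, so d = 57.
9^1 ≡ 9 (mod 115)
9^2 ≡ 9^2 = 81 ≡ 81 (mod 115)
9^4 ≡ 81^2 = 6561 ≡ 6 (mod 115)
9^8 ≡ 6^2 = 36 ≡ 36 (mod 115)
9^16 ≡ 36^2 = 1296 ≡ 31 (mod 115)
9^32 ≡ 31^2 = 961 ≡ 41 (mod 115)
57 = 32 + 16 + 8 + 1 in binary powers of 2.
So 9^57 ≡ 41 · 31 · 36 · 9 ≡ 104 (mod 115).
Squaring chain: 104; never reaches −1, so base 9 is a Miller–Rabin witness that 115 is composite.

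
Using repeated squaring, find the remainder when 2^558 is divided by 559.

2^1 ≡ 2 (mod 559)
2^2 ≡ 2^2 = 4 ≡ 4 (mod 559)
2^4 ≡ 4^2 = 16 ≡ 16 (mod 559)
2^8 ≡ 16^2 = 256 ≡ 256 (mod 559)
2^16 ≡ 256^2 = 65536 ≡ 133 (mod 559)
2^32 ≡ 133^2 = 17689 ≡ 360 (mod 559)
2^64 ≡ 360^2 = 129600 ≡ 471 (mod 559)
2^128 ≡ 471^2 = 221841 ≡ 477 (mod 559)
2^256 ≡ 477^2 = 227529 ≡ 16 (mod 559)
2^512 ≡ 16^2 = 256 ≡ 256 (mod 559)
558 = 512 + 32 + 8 + 4 + 2 in binary powers of 2.
So 2^558 ≡ 256 · 360 · 256 · 16 · 4 ≡ 441 (mod 559).
Since 441 ≠ 1, base 2 is a Fermat witness: 559 is composite.

441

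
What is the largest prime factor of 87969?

71

87969 = 3 · 29323
29323 = 7 · 4189
4189 = 59 · 71
71 is prime.
So 87969 = 3 · 7 · 59 · 71; the largest prime factor is 71.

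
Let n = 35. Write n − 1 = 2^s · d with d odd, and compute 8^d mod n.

8

35 − 1 = 34 = 2^1 · 17, so d = 17.
8^1 ≡ 8 (mod 35)
8^2 ≡ 8^2 = 64 ≡ 29 (mod 35)
8^4 ≡ 29^2 = 841 ≡ 1 (mod 35)
8^8 ≡ 1^2 = 1 ≡ 1 (mod 35)
8^16 ≡ 1^2 = 1 ≡ 1 (mod 35)
17 = 16 + 1 in binary powers of 2.
So 8^17 ≡ 1 · 8 ≡ 8 (mod 35).
Squaring chain: 8; never reaches −1, so base 8 is a Miller–Rabin witness that 35 is composite.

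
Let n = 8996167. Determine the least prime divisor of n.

8996167 is odd.
Digit sum 46, not divisible by 3.
Ends in 7: not divisible by 5.
7: 8996167 = 7·1285166 + 5
11: 8996167 = 11·817833 + 4
13: 8996167 = 13·692012 + 11
17: 8996167 = 17·529186 + 5
19: 8996167 = 19·473482 + 9
23: 8996167 = 23·391137 + 16
29: 8996167 = 29·310212 + 19
31: 8996167 = 31·290198 + 29
37: 8996167 = 37·243139 + 24
41: 8996167 = 41·219418 + 29
43: 8996167 = 43·209213 + 8
47: 8996167 = 47·191407 + 38
53: 8996167 = 53·169739

53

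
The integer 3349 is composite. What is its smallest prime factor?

3349 is odd.
Digit sum 19, not divisible by 3.
Ends in 9: not divisible by 5.
7: 3349 = 7·478 + 3
11: 3349 = 11·304 + 5
13: 3349 = 13·257 + 8
17: 3349 = 17·197

17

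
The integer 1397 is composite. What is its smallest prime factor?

11

1397 is odd.
Digit sum 20, not divisible by 3.
Ends in 7: not divisible by 5.
7: 1397 = 7·199 + 4
11: 1397 = 11·127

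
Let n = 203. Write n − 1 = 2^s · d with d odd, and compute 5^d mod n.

38

203 − 1 = 202 = 2^1 · 101, so d = 101.
5^1 ≡ 5 (mod 203)
5^2 ≡ 5^2 = 25 ≡ 25 (mod 203)
5^4 ≡ 25^2 = 625 ≡ 16 (mod 203)
5^8 ≡ 16^2 = 256 ≡ 53 (mod 203)
5^16 ≡ 53^2 = 2809 ≡ 170 (mod 203)
5^32 ≡ 170^2 = 28900 ≡ 74 (mod 203)
5^64 ≡ 74^2 = 5476 ≡ 198 (mod 203)
101 = 64 + 32 + 4 + 1 in binary powers of 2.
So 5^101 ≡ 198 · 74 · 16 · 5 ≡ 38 (mod 203).
Squaring chain: 38; never reaches −1, so base 5 is a Miller–Rabin witness that 203 is composite.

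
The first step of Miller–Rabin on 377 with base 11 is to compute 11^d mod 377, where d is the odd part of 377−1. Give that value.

305

377 − 1 = 376 = 2^3 · 47, so d = 47.
11^1 ≡ 11 (mod 377)
11^2 ≡ 11^2 = 121 ≡ 121 (mod 377)
11^4 ≡ 121^2 = 14641 ≡ 315 (mod 377)
11^8 ≡ 315^2 = 99225 ≡ 74 (mod 377)
11^16 ≡ 74^2 = 5476 ≡ 198 (mod 377)
11^32 ≡ 198^2 = 39204 ≡ 373 (mod 377)
47 = 32 + 8 + 4 + 2 + 1 in binary powers of 2.
So 11^47 ≡ 373 · 74 · 315 · 121 · 11 ≡ 305 (mod 377).
Squaring chain: 305 → 283 → 165; never reaches −1, so base 11 is a Miller–Rabin witness that 377 is composite.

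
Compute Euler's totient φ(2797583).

Factor: 2797583 = 103 · 157 · 173.
φ(2797583) = (103−1) · (157−1) · (173−1) = 102 · 156 · 172 = 2736864.

2736864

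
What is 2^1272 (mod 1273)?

1246

2^1 ≡ 2 (mod 1273)
2^2 ≡ 2^2 = 4 ≡ 4 (mod 1273)
2^4 ≡ 4^2 = 16 ≡ 16 (mod 1273)
2^8 ≡ 16^2 = 256 ≡ 256 (mod 1273)
2^16 ≡ 256^2 = 65536 ≡ 613 (mod 1273)
2^32 ≡ 613^2 = 375769 ≡ 234 (mod 1273)
2^64 ≡ 234^2 = 54756 ≡ 17 (mod 1273)
2^128 ≡ 17^2 = 289 ≡ 289 (mod 1273)
2^256 ≡ 289^2 = 83521 ≡ 776 (mod 1273)
2^512 ≡ 776^2 = 602176 ≡ 47 (mod 1273)
2^1024 ≡ 47^2 = 2209 ≡ 936 (mod 1273)
1272 = 1024 + 128 + 64 + 32 + 16 + 8 in binary powers of 2.
So 2^1272 ≡ 936 · 289 · 17 · 234 · 613 · 256 ≡ 1246 (mod 1273).
Since 1246 ≠ 1, base 2 is a Fermat witness: 1273 is composite.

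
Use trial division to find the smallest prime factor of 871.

871 is odd.
Digit sum 16, not divisible by 3.
Ends in 1: not divisible by 5.
7: 871 = 7·124 + 3
11: 871 = 11·79 + 2
13: 871 = 13·67

13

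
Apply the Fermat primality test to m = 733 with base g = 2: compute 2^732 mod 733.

1

2^1 ≡ 2 (mod 733)
2^2 ≡ 2^2 = 4 ≡ 4 (mod 733)
2^4 ≡ 4^2 = 16 ≡ 16 (mod 733)
2^8 ≡ 16^2 = 256 ≡ 256 (mod 733)
2^16 ≡ 256^2 = 65536 ≡ 299 (mod 733)
2^32 ≡ 299^2 = 89401 ≡ 708 (mod 733)
2^64 ≡ 708^2 = 501264 ≡ 625 (mod 733)
2^128 ≡ 625^2 = 390625 ≡ 669 (mod 733)
2^256 ≡ 669^2 = 447561 ≡ 431 (mod 733)
2^512 ≡ 431^2 = 185761 ≡ 312 (mod 733)
732 = 512 + 128 + 64 + 16 + 8 + 4 in binary powers of 2.
So 2^732 ≡ 312 · 669 · 625 · 299 · 256 · 16 ≡ 1 (mod 733).
Since the result is 1, base 2 gives no evidence that 733 is composite.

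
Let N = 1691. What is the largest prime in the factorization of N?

89

1691 = 19 · 89
89 is prime.
So 1691 = 19 · 89; the largest prime factor is 89.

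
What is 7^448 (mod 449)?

7^1 ≡ 7 (mod 449)
7^2 ≡ 7^2 = 49 ≡ 49 (mod 449)
7^4 ≡ 49^2 = 2401 ≡ 156 (mod 449)
7^8 ≡ 156^2 = 24336 ≡ 90 (mod 449)
7^16 ≡ 90^2 = 8100 ≡ 18 (mod 449)
7^32 ≡ 18^2 = 324 ≡ 324 (mod 449)
7^64 ≡ 324^2 = 104976 ≡ 359 (mod 449)
7^128 ≡ 359^2 = 128881 ≡ 18 (mod 449)
7^256 ≡ 18^2 = 324 ≡ 324 (mod 449)
448 = 256 + 128 + 64 in binary powers of 2.
So 7^448 ≡ 324 · 18 · 359 ≡ 1 (mod 449).
Since the result is 1, base 7 gives no evidence that 449 is composite.

1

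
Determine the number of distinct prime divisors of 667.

2

667 = 23 · 29
667 = 23 · 29, which has 2 distinct prime factors.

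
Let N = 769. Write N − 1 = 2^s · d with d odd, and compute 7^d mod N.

343

769 − 1 = 768 = 2^8 · 3, so d = 3.
7^1 ≡ 7 (mod 769)
7^2 ≡ 7^2 = 49 ≡ 49 (mod 769)
3 = 2 + 1 in binary powers of 2.
So 7^3 ≡ 49 · 7 ≡ 343 (mod 769).
Squaring chain: 343 → 761 → 64 → 251 → 712 → 173 → 707 → 768; reaches −1, so base 7 does not prove 769 composite.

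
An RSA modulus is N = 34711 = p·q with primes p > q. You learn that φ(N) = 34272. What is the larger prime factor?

337

φ(n) = (p−1)(q−1) = n − (p+q) + 1, so p + q = 34711 − 34272 + 1 = 440.
p and q are the roots of t² − 440t + 34711 = 0.
Discriminant: 440² − 4·34711 = 193600 − 138844 = 54756; √54756 = 234.
q = (440 − 234)/2 = 103, p = (440 + 234)/2 = 337.
Check: 103 · 337 = 34711.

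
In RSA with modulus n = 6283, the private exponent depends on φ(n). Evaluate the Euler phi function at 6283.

Factor: 6283 = 61 · 103.
φ(6283) = (61−1) · (103−1) = 60 · 102 = 6120.

6120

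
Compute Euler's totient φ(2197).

2028

Factor: 2197 = 13^3.
φ(2197) = 13^2·(13−1) = 2028.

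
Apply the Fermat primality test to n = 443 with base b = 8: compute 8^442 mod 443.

1

8^1 ≡ 8 (mod 443)
8^2 ≡ 8^2 = 64 ≡ 64 (mod 443)
8^4 ≡ 64^2 = 4096 ≡ 109 (mod 443)
8^8 ≡ 109^2 = 11881 ≡ 363 (mod 443)
8^16 ≡ 363^2 = 131769 ≡ 198 (mod 443)
8^32 ≡ 198^2 = 39204 ≡ 220 (mod 443)
8^64 ≡ 220^2 = 48400 ≡ 113 (mod 443)
8^128 ≡ 113^2 = 12769 ≡ 365 (mod 443)
8^256 ≡ 365^2 = 133225 ≡ 325 (mod 443)
442 = 256 + 128 + 32 + 16 + 8 + 2 in binary powers of 2.
So 8^442 ≡ 325 · 365 · 220 · 198 · 363 · 64 ≡ 1 (mod 443).
Since the result is 1, base 8 gives no evidence that 443 is composite.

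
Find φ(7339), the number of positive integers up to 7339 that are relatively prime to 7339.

7120

Factor: 7339 = 41 · 179.
φ(7339) = (41−1) · (179−1) = 40 · 178 = 7120.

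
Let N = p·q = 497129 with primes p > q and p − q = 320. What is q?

563

Since p = q + 320, we have 497129 = q(q + 320), so q² + 320q − 497129 = 0.
Discriminant: 320² + 4·497129 = 102400 + 1988516 = 2090916; √2090916 = 1446.
q = (−320 + 1446)/2 = 563, and p = q + 320 = 883.
Check: 563 · 883 = 497129.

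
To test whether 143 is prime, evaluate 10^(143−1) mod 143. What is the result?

133

10^1 ≡ 10 (mod 143)
10^2 ≡ 10^2 = 100 ≡ 100 (mod 143)
10^4 ≡ 100^2 = 10000 ≡ 133 (mod 143)
10^8 ≡ 133^2 = 17689 ≡ 100 (mod 143)
10^16 ≡ 100^2 = 10000 ≡ 133 (mod 143)
10^32 ≡ 133^2 = 17689 ≡ 100 (mod 143)
10^64 ≡ 100^2 = 10000 ≡ 133 (mod 143)
10^128 ≡ 133^2 = 17689 ≡ 100 (mod 143)
142 = 128 + 8 + 4 + 2 in binary powers of 2.
So 10^142 ≡ 100 · 100 · 133 · 100 ≡ 133 (mod 143).
Since 133 ≠ 1, base 10 is a Fermat witness: 143 is composite.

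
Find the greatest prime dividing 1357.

59

1357 = 23 · 59
59 is prime.
So 1357 = 23 · 59; the largest prime factor is 59.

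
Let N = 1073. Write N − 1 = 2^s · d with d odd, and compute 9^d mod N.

863

1073 − 1 = 1072 = 2^4 · 67, so d = 67.
9^1 ≡ 9 (mod 1073)
9^2 ≡ 9^2 = 81 ≡ 81 (mod 1073)
9^4 ≡ 81^2 = 6561 ≡ 123 (mod 1073)
9^8 ≡ 123^2 = 15129 ≡ 107 (mod 1073)
9^16 ≡ 107^2 = 11449 ≡ 719 (mod 1073)
9^32 ≡ 719^2 = 516961 ≡ 848 (mod 1073)
9^64 ≡ 848^2 = 719104 ≡ 194 (mod 1073)
67 = 64 + 2 + 1 in binary powers of 2.
So 9^67 ≡ 194 · 81 · 9 ≡ 863 (mod 1073).
Squaring chain: 863 → 107 → 719 → 848; never reaches −1, so base 9 is a Miller–Rabin witness that 1073 is composite.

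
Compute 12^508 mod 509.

1

12^1 ≡ 12 (mod 509)
12^2 ≡ 12^2 = 144 ≡ 144 (mod 509)
12^4 ≡ 144^2 = 20736 ≡ 376 (mod 509)
12^8 ≡ 376^2 = 141376 ≡ 383 (mod 509)
12^16 ≡ 383^2 = 146689 ≡ 97 (mod 509)
12^32 ≡ 97^2 = 9409 ≡ 247 (mod 509)
12^64 ≡ 247^2 = 61009 ≡ 438 (mod 509)
12^128 ≡ 438^2 = 191844 ≡ 460 (mod 509)
12^256 ≡ 460^2 = 211600 ≡ 365 (mod 509)
508 = 256 + 128 + 64 + 32 + 16 + 8 + 4 in binary powers of 2.
So 12^508 ≡ 365 · 460 · 438 · 247 · 97 · 383 · 376 ≡ 1 (mod 509).
Since the result is 1, base 12 gives no evidence that 509 is composite.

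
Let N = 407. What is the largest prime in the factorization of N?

37

407 = 11 · 37
37 is prime.
So 407 = 11 · 37; the largest prime factor is 37.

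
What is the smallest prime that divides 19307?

19307 is odd.
Digit sum 20, not divisible by 3.
Ends in 7: not divisible by 5.
7: 19307 = 7·2758 + 1
11: 19307 = 11·1755 + 2
13: 19307 = 13·1485 + 2
17: 19307 = 17·1135 + 12
19: 19307 = 19·1016 + 3
23: 19307 = 23·839 + 10
29: 19307 = 29·665 + 22
31: 19307 = 31·622 + 25
37: 19307 = 37·521 + 30
41: 19307 = 41·470 + 37
43: 19307 = 43·449

43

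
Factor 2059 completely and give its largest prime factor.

71

2059 = 29 · 71
71 is prime.
So 2059 = 29 · 71; the largest prime factor is 71.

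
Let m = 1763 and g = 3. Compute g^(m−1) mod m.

3^1 ≡ 3 (mod 1763)
3^2 ≡ 3^2 = 9 ≡ 9 (mod 1763)
3^4 ≡ 9^2 = 81 ≡ 81 (mod 1763)
3^8 ≡ 81^2 = 6561 ≡ 1272 (mod 1763)
3^16 ≡ 1272^2 = 1617984 ≡ 1313 (mod 1763)
3^32 ≡ 1313^2 = 1723969 ≡ 1518 (mod 1763)
3^64 ≡ 1518^2 = 2304324 ≡ 83 (mod 1763)
3^128 ≡ 83^2 = 6889 ≡ 1600 (mod 1763)
3^256 ≡ 1600^2 = 2560000 ≡ 124 (mod 1763)
3^512 ≡ 124^2 = 15376 ≡ 1272 (mod 1763)
3^1024 ≡ 1272^2 = 1617984 ≡ 1313 (mod 1763)
1762 = 1024 + 512 + 128 + 64 + 32 + 2 in binary powers of 2.
So 3^1762 ≡ 1313 · 1272 · 1600 · 83 · 1518 · 9 ≡ 583 (mod 1763).
Since 583 ≠ 1, base 3 is a Fermat witness: 1763 is composite.

583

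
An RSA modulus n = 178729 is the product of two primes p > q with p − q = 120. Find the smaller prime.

367

Since p = q + 120, we have 178729 = q(q + 120), so q² + 120q − 178729 = 0.
Discriminant: 120² + 4·178729 = 14400 + 714916 = 729316; √729316 = 854.
q = (−120 + 854)/2 = 367, and p = q + 120 = 487.
Check: 367 · 487 = 178729.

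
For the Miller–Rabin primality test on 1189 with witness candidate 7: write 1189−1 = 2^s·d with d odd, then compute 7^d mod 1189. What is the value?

1189 − 1 = 1188 = 2^2 · 297, so d = 297.
7^1 ≡ 7 (mod 1189)
7^2 ≡ 7^2 = 49 ≡ 49 (mod 1189)
7^4 ≡ 49^2 = 2401 ≡ 23 (mod 1189)
7^8 ≡ 23^2 = 529 ≡ 529 (mod 1189)
7^16 ≡ 529^2 = 279841 ≡ 426 (mod 1189)
7^32 ≡ 426^2 = 181476 ≡ 748 (mod 1189)
7^64 ≡ 748^2 = 559504 ≡ 674 (mod 1189)
7^128 ≡ 674^2 = 454276 ≡ 78 (mod 1189)
7^256 ≡ 78^2 = 6084 ≡ 139 (mod 1189)
297 = 256 + 32 + 8 + 1 in binary powers of 2.
So 7^297 ≡ 139 · 748 · 529 · 7 ≡ 604 (mod 1189).
Squaring chain: 604 → 982; never reaches −1, so base 7 is a Miller–Rabin witness that 1189 is composite.

604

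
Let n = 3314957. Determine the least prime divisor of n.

3314957 is odd.
Digit sum 32, not divisible by 3.
Ends in 7: not divisible by 5.
7: 3314957 = 7·473565 + 2
11: 3314957 = 11·301359 + 8
13: 3314957 = 13·254996 + 9
17: 3314957 = 17·194997 + 8
19: 3314957 = 19·174471 + 8
23: 3314957 = 23·144128 + 13
29: 3314957 = 29·114308 + 25
31: 3314957 = 31·106934 + 3
37: 3314957 = 37·89593 + 16
41: 3314957 = 41·80852 + 25
43: 3314957 = 43·77092 + 1
47: 3314957 = 47·70531

47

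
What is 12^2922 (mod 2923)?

12^1 ≡ 12 (mod 2923)
12^2 ≡ 12^2 = 144 ≡ 144 (mod 2923)
12^4 ≡ 144^2 = 20736 ≡ 275 (mod 2923)
12^8 ≡ 275^2 = 75625 ≡ 2550 (mod 2923)
12^16 ≡ 2550^2 = 6502500 ≡ 1748 (mod 2923)
12^32 ≡ 1748^2 = 3055504 ≡ 969 (mod 2923)
12^64 ≡ 969^2 = 938961 ≡ 678 (mod 2923)
12^128 ≡ 678^2 = 459684 ≡ 773 (mod 2923)
12^256 ≡ 773^2 = 597529 ≡ 1237 (mod 2923)
12^512 ≡ 1237^2 = 1530169 ≡ 1440 (mod 2923)
12^1024 ≡ 1440^2 = 2073600 ≡ 1193 (mod 2923)
12^2048 ≡ 1193^2 = 1423249 ≡ 2671 (mod 2923)
2922 = 2048 + 512 + 256 + 64 + 32 + 8 + 2 in binary powers of 2.
So 12^2922 ≡ 2671 · 1440 · 1237 · 678 · 969 · 2550 · 144 ≡ 2378 (mod 2923).
Since 2378 ≠ 1, base 12 is a Fermat witness: 2923 is composite.

2378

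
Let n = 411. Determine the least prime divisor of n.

3

411 is odd.
Digit sum 6, divisible by 3.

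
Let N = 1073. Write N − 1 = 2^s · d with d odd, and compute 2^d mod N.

1073 − 1 = 1072 = 2^4 · 67, so d = 67.
2^1 ≡ 2 (mod 1073)
2^2 ≡ 2^2 = 4 ≡ 4 (mod 1073)
2^4 ≡ 4^2 = 16 ≡ 16 (mod 1073)
2^8 ≡ 16^2 = 256 ≡ 256 (mod 1073)
2^16 ≡ 256^2 = 65536 ≡ 83 (mod 1073)
2^32 ≡ 83^2 = 6889 ≡ 451 (mod 1073)
2^64 ≡ 451^2 = 203401 ≡ 604 (mod 1073)
67 = 64 + 2 + 1 in binary powers of 2.
So 2^67 ≡ 604 · 4 · 2 ≡ 540 (mod 1073).
Squaring chain: 540 → 817 → 83 → 451; never reaches −1, so base 2 is a Miller–Rabin witness that 1073 is composite.

540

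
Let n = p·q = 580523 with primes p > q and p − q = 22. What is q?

751

Since p = q + 22, we have 580523 = q(q + 22), so q² + 22q − 580523 = 0.
Discriminant: 22² + 4·580523 = 484 + 2322092 = 2322576; √2322576 = 1524.
q = (−22 + 1524)/2 = 751, and p = q + 22 = 773.
Check: 751 · 773 = 580523.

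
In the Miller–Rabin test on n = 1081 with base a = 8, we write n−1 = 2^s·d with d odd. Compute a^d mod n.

1081 − 1 = 1080 = 2^3 · 135, so d = 135.
8^1 ≡ 8 (mod 1081)
8^2 ≡ 8^2 = 64 ≡ 64 (mod 1081)
8^4 ≡ 64^2 = 4096 ≡ 853 (mod 1081)
8^8 ≡ 853^2 = 727609 ≡ 96 (mod 1081)
8^16 ≡ 96^2 = 9216 ≡ 568 (mod 1081)
8^32 ≡ 568^2 = 322624 ≡ 486 (mod 1081)
8^64 ≡ 486^2 = 236196 ≡ 538 (mod 1081)
8^128 ≡ 538^2 = 289444 ≡ 817 (mod 1081)
135 = 128 + 4 + 2 + 1 in binary powers of 2.
So 8^135 ≡ 817 · 853 · 64 · 8 ≡ 75 (mod 1081).
Squaring chain: 75 → 220 → 836; never reaches −1, so base 8 is a Miller–Rabin witness that 1081 is composite.

75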